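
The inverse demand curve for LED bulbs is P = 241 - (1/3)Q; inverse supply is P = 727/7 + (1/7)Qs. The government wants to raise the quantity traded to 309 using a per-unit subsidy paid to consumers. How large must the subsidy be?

Required subsidy s = 10 per unit

At Q = 309, from the demand curve buyers pay Pb = 241 − (1/3)·309 = 138; from the supply curve sellers need Ps = 727/7 + (1/7)·309 = 148.
The subsidy must fill the gap: s = Ps − Pb = 148 − 138 = 10.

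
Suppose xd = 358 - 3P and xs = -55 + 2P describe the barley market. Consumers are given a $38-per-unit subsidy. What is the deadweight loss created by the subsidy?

Pre-subsidy: 358 - 3P = -55 + 2P gives P* = 82.6, x* = 110.2.
With the rebate, buyers effectively pay Pb = Ps − 38, where Ps is the price sellers receive.
Demand in terms of Ps becomes xd = 358 − 3(Ps − 38) = 472 - 3Ps. Setting this equal to supply: 472 - 3Ps = -55 + 2Ps, so Ps = 105.4.
Buyers pay Pb = 105.4 − 38 = 67.4; x' = -55 + 2·105.4 = 155.8.
The subsidy expands output by 155.8 − 110.2 = 45.6 past the efficient level; on those units the gap between marginal cost and willingness to pay runs from 0 up to 38.
DWL = ½ × 38 × 45.6 = 866.4.

Deadweight loss = $866.4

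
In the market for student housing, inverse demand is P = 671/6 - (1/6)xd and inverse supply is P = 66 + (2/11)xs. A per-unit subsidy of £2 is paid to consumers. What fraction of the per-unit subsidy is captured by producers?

Pre-subsidy: 671/6 - (1/6)x = 66 + (2/11)x gives x* = 3025/23 and P* = 2068/23.
With the rebate, buyers effectively pay Pb = Ps − 2, where Ps is the price sellers receive.
On the curves, Pb = 671/6 - (1/6)x and Ps = 66 + (2/11)x; the wedge Ps − Pb = 2 gives 66 + (2/11)x − (671/6 - (1/6)x) = 2, so x' = 3157/23.
Then Pb = 671/6 − (1/6)·(3157/23) = 2046/23 and Ps = 66 + (2/11)·(3157/23) = 2092/23.
Buyers' price falls by P* − Pb = 2068/23 − 2046/23 = 22/23; sellers' price rises by Ps − P* = 2092/23 − 2068/23 = 24/23.
So producers capture (24/23)/2 = 12/23 of each unit of subsidy.

Producer share = 12/23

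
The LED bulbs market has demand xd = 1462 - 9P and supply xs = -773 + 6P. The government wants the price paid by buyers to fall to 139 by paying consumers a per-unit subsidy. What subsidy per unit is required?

Required subsidy s = 25 per unit

At a buyer price of 139, quantity demanded is 1462 − 9·139 = 211.
Sellers supply 211 only when they receive Ps with -773 + 6·Ps = 211, i.e. Ps = 164.
s = Ps − Pb = 164 − 139 = 25.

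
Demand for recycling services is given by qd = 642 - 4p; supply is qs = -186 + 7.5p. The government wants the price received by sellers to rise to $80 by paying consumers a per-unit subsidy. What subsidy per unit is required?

At a seller price of 80, quantity supplied is -186 + 7.5·80 = 414.
Buyers absorb 414 only when they pay pb with 642 − 4·pb = 414, i.e. pb = 57.
s = ps − pb = 80 − 57 = 23.

Required subsidy s = $23 per unit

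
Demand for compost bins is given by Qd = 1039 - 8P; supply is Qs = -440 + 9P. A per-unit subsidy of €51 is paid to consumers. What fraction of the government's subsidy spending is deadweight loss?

Pre-subsidy: 1039 - 8P = -440 + 9P gives P* = 87, Q* = 343.
With the rebate, buyers effectively pay Pb = Ps − 51, where Ps is the price sellers receive.
Demand in terms of Ps becomes Qd = 1039 − 8(Ps − 51) = 1447 - 8Ps. Setting this equal to supply: 1447 - 8Ps = -440 + 9Ps, so Ps = 111.
Buyers pay Pb = 111 − 51 = 60; Q' = -440 + 9·111 = 559.
ΔCS = ½(343 + 559)(87 − 60) = 12177; ΔPS = ½(343 + 559)(111 − 87) = 10824.
Government spending = 51 × 559 = 28509.
DWL = ½ × 51 × (559 − 343) = 5508; fraction = 5508 / 28509 = 108/559.

DWL / government spending = 108/559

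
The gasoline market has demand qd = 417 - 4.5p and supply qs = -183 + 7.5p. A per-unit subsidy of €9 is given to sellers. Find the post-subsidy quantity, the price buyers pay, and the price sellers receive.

Pre-subsidy: 417 - 4.5p = -183 + 7.5p gives p* = 50, q* = 192.
With the subsidy, sellers receive ps = pb + 9 for each unit, where pb is the price buyers pay.
Supply in terms of pb becomes qs = -183 + 7.5(pb + 9) = -115.5 + 7.5pb. Setting this equal to demand: 417 - 4.5pb = -115.5 + 7.5pb, so pb = 44.375.
Sellers receive ps = 44.375 + 9 = 53.375; q' = 417 − 4.5·44.375 = 217.3125.

q' = 217.3125; buyers pay €44.375; sellers receive €53.375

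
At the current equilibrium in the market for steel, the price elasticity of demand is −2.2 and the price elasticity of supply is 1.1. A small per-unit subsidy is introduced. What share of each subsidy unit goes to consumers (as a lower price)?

For a small subsidy around the equilibrium, the benefit split depends on the relative slopes, which at a point are proportional to the elasticities.
Buyer share = εs/(εs + |εd|) = 1.1/(1.1 + 2.2) = 1/3; seller share = |εd|/(εs + |εd|) = 2/3.

Consumer share = 1/3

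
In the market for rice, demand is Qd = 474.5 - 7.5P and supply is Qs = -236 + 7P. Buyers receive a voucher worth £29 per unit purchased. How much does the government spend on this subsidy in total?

Government cost = £6148

Pre-subsidy: 474.5 - 7.5P = -236 + 7P gives P* = 49, Q* = 107.
With the rebate, buyers effectively pay Pb = Ps − 29, where Ps is the price sellers receive.
Demand in terms of Ps becomes Qd = 474.5 − 7.5(Ps − 29) = 692 - 7.5Ps. Setting this equal to supply: 692 - 7.5Ps = -236 + 7Ps, so Ps = 64.
Buyers pay Pb = 64 − 29 = 35; Q' = -236 + 7·64 = 212.
Government outlay = subsidy × quantity = 29 × 212 = 6148.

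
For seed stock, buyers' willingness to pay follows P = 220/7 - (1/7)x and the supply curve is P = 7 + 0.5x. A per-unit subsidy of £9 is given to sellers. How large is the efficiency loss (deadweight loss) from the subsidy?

Pre-subsidy: 220/7 - (1/7)x = 7 + 0.5x gives x* = 38 and P* = 26.
With the subsidy, sellers receive Ps = Pb + 9 for each unit, where Pb is the price buyers pay.
On the curves, Pb = 220/7 - (1/7)x and Ps = 7 + 0.5x; the wedge Ps − Pb = 9 gives 7 + 0.5x − (220/7 - (1/7)x) = 9, so x' = 52.
Then Pb = 220/7 − (1/7)·52 = 24 and Ps = 7 + 0.5·52 = 33.
The subsidy expands output by 52 − 38 = 14 past the efficient level; on those units the gap between marginal cost and willingness to pay runs from 0 up to 9.
DWL = ½ × 9 × 14 = 63.

Deadweight loss = £63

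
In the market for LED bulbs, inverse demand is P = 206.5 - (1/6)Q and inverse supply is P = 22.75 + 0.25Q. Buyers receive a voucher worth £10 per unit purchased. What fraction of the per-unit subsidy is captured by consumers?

Pre-subsidy: 206.5 - (1/6)Q = 22.75 + 0.25Q gives Q* = 441 and P* = 133.
With the rebate, buyers effectively pay Pb = Ps − 10, where Ps is the price sellers receive.
On the curves, Pb = 206.5 - (1/6)Q and Ps = 22.75 + 0.25Q; the wedge Ps − Pb = 10 gives 22.75 + 0.25Q − (206.5 - (1/6)Q) = 10, so Q' = 465.
Then Pb = 206.5 − (1/6)·465 = 129 and Ps = 22.75 + 0.25·465 = 139.
Buyers' price falls by P* − Pb = 133 − 129 = 4; sellers' price rises by Ps − P* = 139 − 133 = 6.
So consumers capture 4/10 = 0.4 of each unit of subsidy.

Consumer share = 0.4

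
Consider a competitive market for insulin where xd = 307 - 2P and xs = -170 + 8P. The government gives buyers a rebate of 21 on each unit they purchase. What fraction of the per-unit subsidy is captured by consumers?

Consumer share = 0.8

Pre-subsidy: 307 - 2P = -170 + 8P gives P* = 47.7, x* = 211.6.
With the rebate, buyers effectively pay Pb = Ps − 21, where Ps is the price sellers receive.
Demand in terms of Ps becomes xd = 307 − 2(Ps − 21) = 349 - 2Ps. Setting this equal to supply: 349 - 2Ps = -170 + 8Ps, so Ps = 51.9.
Buyers pay Pb = 51.9 − 21 = 30.9; x' = -170 + 8·51.9 = 245.2.
Buyers' price falls by P* − Pb = 47.7 − 30.9 = 16.8; sellers' price rises by Ps − P* = 51.9 − 47.7 = 4.2.
So consumers capture 16.8/21 = 0.8 of each unit of subsidy.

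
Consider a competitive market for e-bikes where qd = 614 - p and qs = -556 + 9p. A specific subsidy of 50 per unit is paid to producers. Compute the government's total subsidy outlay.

Government cost = 27100

Pre-subsidy: 614 - p = -556 + 9p gives p* = 117, q* = 497.
With the subsidy, sellers receive ps = pb + 50 for each unit, where pb is the price buyers pay.
Supply in terms of pb becomes qs = -556 + 9(pb + 50) = -106 + 9pb. Setting this equal to demand: 614 - pb = -106 + 9pb, so pb = 72.
Sellers receive ps = 72 + 50 = 122; q' = 614 − 1·72 = 542.
Government outlay = subsidy × quantity = 50 × 542 = 27100.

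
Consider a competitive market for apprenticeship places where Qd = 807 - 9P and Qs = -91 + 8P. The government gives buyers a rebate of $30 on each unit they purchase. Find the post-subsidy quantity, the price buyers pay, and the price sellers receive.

Q' = 7797/17; buyers pay 658/17; sellers receive 1168/17

Pre-subsidy: 807 - 9P = -91 + 8P gives P* = 898/17, Q* = 5637/17.
With the rebate, buyers effectively pay Pb = Ps − 30, where Ps is the price sellers receive.
Demand in terms of Ps becomes Qd = 807 − 9(Ps − 30) = 1077 - 9Ps. Setting this equal to supply: 1077 - 9Ps = -91 + 8Ps, so Ps = 1168/17.
Buyers pay Pb = 1168/17 − 30 = 658/17; Q' = -91 + 8·(1168/17) = 7797/17.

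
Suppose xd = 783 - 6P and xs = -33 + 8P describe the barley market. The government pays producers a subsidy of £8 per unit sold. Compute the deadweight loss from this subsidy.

Deadweight loss = 768/7

Pre-subsidy: 783 - 6P = -33 + 8P gives P* = 408/7, x* = 3033/7.
With the subsidy, sellers receive Ps = Pb + 8 for each unit, where Pb is the price buyers pay.
Supply in terms of Pb becomes xs = -33 + 8(Pb + 8) = 31 + 8Pb. Setting this equal to demand: 783 - 6Pb = 31 + 8Pb, so Pb = 376/7.
Sellers receive Ps = 376/7 + 8 = 432/7; x' = 783 − 6·(376/7) = 3225/7.
The subsidy expands output by 3225/7 − 3033/7 = 192/7 past the efficient level; on those units the gap between marginal cost and willingness to pay runs from 0 up to 8.
DWL = ½ × 8 × 192/7 = 768/7.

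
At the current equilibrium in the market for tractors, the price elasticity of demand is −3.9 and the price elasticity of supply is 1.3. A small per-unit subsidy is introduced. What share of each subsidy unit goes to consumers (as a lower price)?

Consumer share = 0.25

For a small subsidy around the equilibrium, the benefit split depends on the relative slopes, which at a point are proportional to the elasticities.
Buyer share = εs/(εs + |εd|) = 1.3/(1.3 + 3.9) = 0.25; seller share = |εd|/(εs + |εd|) = 0.75.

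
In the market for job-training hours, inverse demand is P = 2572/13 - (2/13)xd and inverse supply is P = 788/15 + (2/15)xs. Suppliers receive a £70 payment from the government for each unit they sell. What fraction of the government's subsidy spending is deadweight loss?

Pre-subsidy: 2572/13 - (2/13)x = 788/15 + (2/15)x gives x* = 506 and P* = 120.
With the subsidy, sellers receive Ps = Pb + 70 for each unit, where Pb is the price buyers pay.
On the curves, Pb = 2572/13 - (2/13)x and Ps = 788/15 + (2/15)x; the wedge Ps − Pb = 70 gives 788/15 + (2/15)x − (2572/13 - (2/13)x) = 70, so x' = 749.75.
Then Pb = 2572/13 − (2/13)·749.75 = 82.5 and Ps = 788/15 + (2/15)·749.75 = 152.5.
ΔCS = ½(506 + 749.75)(120 − 82.5) = 23545.3125; ΔPS = ½(506 + 749.75)(152.5 − 120) = 20405.9375.
Government spending = 70 × 749.75 = 52482.5.
DWL = ½ × 70 × (749.75 − 506) = 8531.25; fraction = 8531.25 / 52482.5 = 975/5998.

DWL / government spending = 975/5998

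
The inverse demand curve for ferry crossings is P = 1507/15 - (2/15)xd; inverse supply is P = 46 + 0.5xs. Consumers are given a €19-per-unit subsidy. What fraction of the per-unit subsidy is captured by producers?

Producer share = 15/19

Pre-subsidy: 1507/15 - (2/15)x = 46 + 0.5x gives x* = 86 and P* = 89.
With the rebate, buyers effectively pay Pb = Ps − 19, where Ps is the price sellers receive.
On the curves, Pb = 1507/15 - (2/15)x and Ps = 46 + 0.5x; the wedge Ps − Pb = 19 gives 46 + 0.5x − (1507/15 - (2/15)x) = 19, so x' = 116.
Then Pb = 1507/15 − (2/15)·116 = 85 and Ps = 46 + 0.5·116 = 104.
Buyers' price falls by P* − Pb = 89 − 85 = 4; sellers' price rises by Ps − P* = 104 − 89 = 15.
So producers capture 15/19 = 15/19 of each unit of subsidy.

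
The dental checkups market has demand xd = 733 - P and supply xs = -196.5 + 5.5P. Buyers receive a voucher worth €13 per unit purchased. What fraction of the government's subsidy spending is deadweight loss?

Pre-subsidy: 733 - P = -196.5 + 5.5P gives P* = 143, x* = 590.
With the rebate, buyers effectively pay Pb = Ps − 13, where Ps is the price sellers receive.
Demand in terms of Ps becomes xd = 733 − 1(Ps − 13) = 746 - Ps. Setting this equal to supply: 746 - Ps = -196.5 + 5.5Ps, so Ps = 145.
Buyers pay Pb = 145 − 13 = 132; x' = -196.5 + 5.5·145 = 601.
ΔCS = ½(590 + 601)(143 − 132) = 6550.5; ΔPS = ½(590 + 601)(145 − 143) = 1191.
Government spending = 13 × 601 = 7813.
DWL = ½ × 13 × (601 − 590) = 71.5; fraction = 71.5 / 7813 = 11/1202.

DWL / government spending = 11/1202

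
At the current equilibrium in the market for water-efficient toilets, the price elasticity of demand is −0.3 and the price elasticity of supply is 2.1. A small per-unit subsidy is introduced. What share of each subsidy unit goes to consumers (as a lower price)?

Consumer share = 0.875

For a small subsidy around the equilibrium, the benefit split depends on the relative slopes, which at a point are proportional to the elasticities.
Buyer share = εs/(εs + |εd|) = 2.1/(2.1 + 0.3) = 0.875; seller share = |εd|/(εs + |εd|) = 0.125.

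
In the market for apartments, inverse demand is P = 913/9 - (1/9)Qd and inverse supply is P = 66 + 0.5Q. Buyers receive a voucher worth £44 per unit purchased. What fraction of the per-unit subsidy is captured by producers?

Pre-subsidy: 913/9 - (1/9)Q = 66 + 0.5Q gives Q* = 58 and P* = 95.
With the rebate, buyers effectively pay Pb = Ps − 44, where Ps is the price sellers receive.
On the curves, Pb = 913/9 - (1/9)Q and Ps = 66 + 0.5Q; the wedge Ps − Pb = 44 gives 66 + 0.5Q − (913/9 - (1/9)Q) = 44, so Q' = 130.
Then Pb = 913/9 − (1/9)·130 = 87 and Ps = 66 + 0.5·130 = 131.
Buyers' price falls by P* − Pb = 95 − 87 = 8; sellers' price rises by Ps − P* = 131 − 95 = 36.
So producers capture 36/44 = 9/11 of each unit of subsidy.

Producer share = 9/11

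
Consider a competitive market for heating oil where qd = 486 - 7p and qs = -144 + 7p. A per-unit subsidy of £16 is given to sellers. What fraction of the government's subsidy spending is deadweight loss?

DWL / government spending = 28/227

Pre-subsidy: 486 - 7p = -144 + 7p gives p* = 45, q* = 171.
With the subsidy, sellers receive ps = pb + 16 for each unit, where pb is the price buyers pay.
Supply in terms of pb becomes qs = -144 + 7(pb + 16) = -32 + 7pb. Setting this equal to demand: 486 - 7pb = -32 + 7pb, so pb = 37.
Sellers receive ps = 37 + 16 = 53; q' = 486 − 7·37 = 227.
ΔCS = ½(171 + 227)(45 − 37) = 1592; ΔPS = ½(171 + 227)(53 − 45) = 1592.
Government spending = 16 × 227 = 3632.
DWL = ½ × 16 × (227 − 171) = 448; fraction = 448 / 3632 = 28/227.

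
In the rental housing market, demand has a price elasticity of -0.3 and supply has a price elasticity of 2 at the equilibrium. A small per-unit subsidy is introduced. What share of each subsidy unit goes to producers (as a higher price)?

For a small subsidy around the equilibrium, the benefit split depends on the relative slopes, which at a point are proportional to the elasticities.
Buyer share = εs/(εs + |εd|) = 2/(2 + 0.3) = 20/23; seller share = |εd|/(εs + |εd|) = 3/23.
So producers capture 3/23 of the subsidy.

Producer share = 3/23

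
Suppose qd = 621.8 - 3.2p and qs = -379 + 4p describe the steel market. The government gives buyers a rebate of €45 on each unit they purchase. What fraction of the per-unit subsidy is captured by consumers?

Pre-subsidy: 621.8 - 3.2p = -379 + 4p gives p* = 139, q* = 177.
With the rebate, buyers effectively pay pb = ps − 45, where ps is the price sellers receive.
Demand in terms of ps becomes qd = 621.8 − 3.2(ps − 45) = 765.8 - 3.2ps. Setting this equal to supply: 765.8 - 3.2ps = -379 + 4ps, so ps = 159.
Buyers pay pb = 159 − 45 = 114; q' = -379 + 4·159 = 257.
Buyers' price falls by p* − pb = 139 − 114 = 25; sellers' price rises by ps − p* = 159 − 139 = 20.
So consumers capture 25/45 = 5/9 of each unit of subsidy.

Consumer share = 5/9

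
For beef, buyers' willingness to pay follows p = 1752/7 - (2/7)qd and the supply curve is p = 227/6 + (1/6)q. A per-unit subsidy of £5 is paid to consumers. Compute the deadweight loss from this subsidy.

Deadweight loss = 525/19

Pre-subsidy: 1752/7 - (2/7)q = 227/6 + (1/6)q gives q* = 8923/19 and p* = 2206/19.
With the rebate, buyers effectively pay pb = ps − 5, where ps is the price sellers receive.
On the curves, pb = 1752/7 - (2/7)q and ps = 227/6 + (1/6)q; the wedge ps − pb = 5 gives 227/6 + (1/6)q − (1752/7 - (2/7)q) = 5, so q' = 9133/19.
Then pb = 1752/7 − (2/7)·(9133/19) = 2146/19 and ps = 227/6 + (1/6)·(9133/19) = 2241/19.
The subsidy expands output by 9133/19 − 8923/19 = 210/19 past the efficient level; on those units the gap between marginal cost and willingness to pay runs from 0 up to 5.
DWL = ½ × 5 × 210/19 = 525/19.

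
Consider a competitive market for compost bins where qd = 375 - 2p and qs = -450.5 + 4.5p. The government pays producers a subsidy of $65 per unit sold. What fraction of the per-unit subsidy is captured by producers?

Producer share = 4/13

Pre-subsidy: 375 - 2p = -450.5 + 4.5p gives p* = 127, q* = 121.
With the subsidy, sellers receive ps = pb + 65 for each unit, where pb is the price buyers pay.
Supply in terms of pb becomes qs = -450.5 + 4.5(pb + 65) = -158 + 4.5pb. Setting this equal to demand: 375 - 2pb = -158 + 4.5pb, so pb = 82.
Sellers receive ps = 82 + 65 = 147; q' = 375 − 2·82 = 211.
Buyers' price falls by p* − pb = 127 − 82 = 45; sellers' price rises by ps − p* = 147 − 127 = 20.
So producers capture 20/65 = 4/13 of each unit of subsidy.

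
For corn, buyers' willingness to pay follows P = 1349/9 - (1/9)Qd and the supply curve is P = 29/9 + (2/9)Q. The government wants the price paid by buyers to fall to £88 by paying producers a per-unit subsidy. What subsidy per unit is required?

Required subsidy s = £39 per unit

At a buyer price of 88, quantity demanded is 1349 − 9·88 = 557.
Sellers supply 557 only when they receive Ps = 29/9 + (2/9)·557 = 127.
s = Ps − Pb = 127 − 88 = 39.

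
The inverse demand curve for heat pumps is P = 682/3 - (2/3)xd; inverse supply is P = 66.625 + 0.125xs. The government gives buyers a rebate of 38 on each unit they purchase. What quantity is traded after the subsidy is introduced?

x' = 251

Pre-subsidy: 682/3 - (2/3)x = 66.625 + 0.125x gives x* = 203 and P* = 92.
With the rebate, buyers effectively pay Pb = Ps − 38, where Ps is the price sellers receive.
On the curves, Pb = 682/3 - (2/3)x and Ps = 66.625 + 0.125x; the wedge Ps − Pb = 38 gives 66.625 + 0.125x − (682/3 - (2/3)x) = 38, so x' = 251.
Then Pb = 682/3 − (2/3)·251 = 60 and Ps = 66.625 + 0.125·251 = 98.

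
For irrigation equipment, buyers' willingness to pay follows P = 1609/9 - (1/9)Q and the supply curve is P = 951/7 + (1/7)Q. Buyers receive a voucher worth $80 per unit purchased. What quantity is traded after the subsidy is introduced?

Pre-subsidy: 1609/9 - (1/9)Q = 951/7 + (1/7)Q gives Q* = 169 and P* = 160.
With the rebate, buyers effectively pay Pb = Ps − 80, where Ps is the price sellers receive.
On the curves, Pb = 1609/9 - (1/9)Q and Ps = 951/7 + (1/7)Q; the wedge Ps − Pb = 80 gives 951/7 + (1/7)Q − (1609/9 - (1/9)Q) = 80, so Q' = 484.
Then Pb = 1609/9 − (1/9)·484 = 125 and Ps = 951/7 + (1/7)·484 = 205.

Q' = 484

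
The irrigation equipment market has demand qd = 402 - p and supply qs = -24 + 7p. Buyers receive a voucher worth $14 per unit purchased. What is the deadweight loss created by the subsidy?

Pre-subsidy: 402 - p = -24 + 7p gives p* = 53.25, q* = 348.75.
With the rebate, buyers effectively pay pb = ps − 14, where ps is the price sellers receive.
Demand in terms of ps becomes qd = 402 − 1(ps − 14) = 416 - ps. Setting this equal to supply: 416 - ps = -24 + 7ps, so ps = 55.
Buyers pay pb = 55 − 14 = 41; q' = -24 + 7·55 = 361.
The subsidy expands output by 361 − 348.75 = 12.25 past the efficient level; on those units the gap between marginal cost and willingness to pay runs from 0 up to 14.
DWL = ½ × 14 × 12.25 = 85.75.

Deadweight loss = $85.75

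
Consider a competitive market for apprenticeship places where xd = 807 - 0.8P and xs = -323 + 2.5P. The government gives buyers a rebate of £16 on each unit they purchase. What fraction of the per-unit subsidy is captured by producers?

Producer share = 8/33

Pre-subsidy: 807 - 0.8P = -323 + 2.5P gives P* = 11300/33, x* = 17591/33.
With the rebate, buyers effectively pay Pb = Ps − 16, where Ps is the price sellers receive.
Demand in terms of Ps becomes xd = 807 − 0.8(Ps − 16) = 819.8 - 0.8Ps. Setting this equal to supply: 819.8 - 0.8Ps = -323 + 2.5Ps, so Ps = 11428/33.
Buyers pay Pb = 11428/33 − 16 = 10900/33; x' = -323 + 2.5·(11428/33) = 17911/33.
Buyers' price falls by P* − Pb = 11300/33 − 10900/33 = 400/33; sellers' price rises by Ps − P* = 11428/33 − 11300/33 = 128/33.
So producers capture (128/33)/16 = 8/33 of each unit of subsidy.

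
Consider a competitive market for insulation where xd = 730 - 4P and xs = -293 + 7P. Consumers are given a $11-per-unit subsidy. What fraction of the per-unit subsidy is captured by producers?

Pre-subsidy: 730 - 4P = -293 + 7P gives P* = 93, x* = 358.
With the rebate, buyers effectively pay Pb = Ps − 11, where Ps is the price sellers receive.
Demand in terms of Ps becomes xd = 730 − 4(Ps − 11) = 774 - 4Ps. Setting this equal to supply: 774 - 4Ps = -293 + 7Ps, so Ps = 97.
Buyers pay Pb = 97 − 11 = 86; x' = -293 + 7·97 = 386.
Buyers' price falls by P* − Pb = 93 − 86 = 7; sellers' price rises by Ps − P* = 97 − 93 = 4.
So producers capture 4/11 = 4/11 of each unit of subsidy.

Producer share = 4/11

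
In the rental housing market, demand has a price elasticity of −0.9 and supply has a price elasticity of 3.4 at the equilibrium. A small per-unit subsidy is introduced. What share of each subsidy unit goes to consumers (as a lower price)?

Consumer share = 34/43

For a small subsidy around the equilibrium, the benefit split depends on the relative slopes, which at a point are proportional to the elasticities.
Buyer share = εs/(εs + |εd|) = 3.4/(3.4 + 0.9) = 34/43; seller share = |εd|/(εs + |εd|) = 9/43.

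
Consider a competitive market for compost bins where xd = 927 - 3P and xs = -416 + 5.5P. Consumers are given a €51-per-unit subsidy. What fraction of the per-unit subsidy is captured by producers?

Producer share = 6/17

Pre-subsidy: 927 - 3P = -416 + 5.5P gives P* = 158, x* = 453.
With the rebate, buyers effectively pay Pb = Ps − 51, where Ps is the price sellers receive.
Demand in terms of Ps becomes xd = 927 − 3(Ps − 51) = 1080 - 3Ps. Setting this equal to supply: 1080 - 3Ps = -416 + 5.5Ps, so Ps = 176.
Buyers pay Pb = 176 − 51 = 125; x' = -416 + 5.5·176 = 552.
Buyers' price falls by P* − Pb = 158 − 125 = 33; sellers' price rises by Ps − P* = 176 − 158 = 18.
So producers capture 18/51 = 6/17 of each unit of subsidy.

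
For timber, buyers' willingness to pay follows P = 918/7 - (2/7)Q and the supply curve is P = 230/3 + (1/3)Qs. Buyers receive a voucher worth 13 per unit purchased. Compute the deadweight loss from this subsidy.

Pre-subsidy: 918/7 - (2/7)Q = 230/3 + (1/3)Q gives Q* = 88 and P* = 106.
With the rebate, buyers effectively pay Pb = Ps − 13, where Ps is the price sellers receive.
On the curves, Pb = 918/7 - (2/7)Q and Ps = 230/3 + (1/3)Q; the wedge Ps − Pb = 13 gives 230/3 + (1/3)Q − (918/7 - (2/7)Q) = 13, so Q' = 109.
Then Pb = 918/7 − (2/7)·109 = 100 and Ps = 230/3 + (1/3)·109 = 113.
The subsidy expands output by 109 − 88 = 21 past the efficient level; on those units the gap between marginal cost and willingness to pay runs from 0 up to 13.
DWL = ½ × 13 × 21 = 136.5.

Deadweight loss = 136.5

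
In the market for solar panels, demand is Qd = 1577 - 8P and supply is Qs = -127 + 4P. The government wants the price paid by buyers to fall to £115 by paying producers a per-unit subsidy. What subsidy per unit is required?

At a buyer price of 115, quantity demanded is 1577 − 8·115 = 657.
Sellers supply 657 only when they receive Ps with -127 + 4·Ps = 657, i.e. Ps = 196.
s = Ps − Pb = 196 − 115 = 81.

Required subsidy s = £81 per unit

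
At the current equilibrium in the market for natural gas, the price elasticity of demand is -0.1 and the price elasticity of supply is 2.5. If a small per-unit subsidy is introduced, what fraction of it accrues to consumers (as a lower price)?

Consumer share = 25/26

For a small subsidy around the equilibrium, the benefit split depends on the relative slopes, which at a point are proportional to the elasticities.
Buyer share = εs/(εs + |εd|) = 2.5/(2.5 + 0.1) = 25/26; seller share = |εd|/(εs + |εd|) = 1/26.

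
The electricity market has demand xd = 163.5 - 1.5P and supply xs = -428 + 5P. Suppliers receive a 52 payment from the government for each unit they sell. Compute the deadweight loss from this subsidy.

Pre-subsidy: 163.5 - 1.5P = -428 + 5P gives P* = 91, x* = 27.
With the subsidy, sellers receive Ps = Pb + 52 for each unit, where Pb is the price buyers pay.
Supply in terms of Pb becomes xs = -428 + 5(Pb + 52) = -168 + 5Pb. Setting this equal to demand: 163.5 - 1.5Pb = -168 + 5Pb, so Pb = 51.
Sellers receive Ps = 51 + 52 = 103; x' = 163.5 − 1.5·51 = 87.
The subsidy expands output by 87 − 27 = 60 past the efficient level; on those units the gap between marginal cost and willingness to pay runs from 0 up to 52.
DWL = ½ × 52 × 60 = 1560.

Deadweight loss = 1560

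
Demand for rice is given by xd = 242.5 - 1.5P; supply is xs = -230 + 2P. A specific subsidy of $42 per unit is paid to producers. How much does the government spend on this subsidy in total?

Government cost = $3192

Pre-subsidy: 242.5 - 1.5P = -230 + 2P gives P* = 135, x* = 40.
With the subsidy, sellers receive Ps = Pb + 42 for each unit, where Pb is the price buyers pay.
Supply in terms of Pb becomes xs = -230 + 2(Pb + 42) = -146 + 2Pb. Setting this equal to demand: 242.5 - 1.5Pb = -146 + 2Pb, so Pb = 111.
Sellers receive Ps = 111 + 42 = 153; x' = 242.5 − 1.5·111 = 76.
Government outlay = subsidy × quantity = 42 × 76 = 3192.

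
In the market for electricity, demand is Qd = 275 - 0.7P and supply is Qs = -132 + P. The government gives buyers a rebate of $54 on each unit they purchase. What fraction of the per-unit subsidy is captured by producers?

Producer share = 7/17

Pre-subsidy: 275 - 0.7P = -132 + P gives P* = 4070/17, Q* = 1826/17.
With the rebate, buyers effectively pay Pb = Ps − 54, where Ps is the price sellers receive.
Demand in terms of Ps becomes Qd = 275 − 0.7(Ps − 54) = 312.8 - 0.7Ps. Setting this equal to supply: 312.8 - 0.7Ps = -132 + Ps, so Ps = 4448/17.
Buyers pay Pb = 4448/17 − 54 = 3530/17; Q' = -132 + 1·(4448/17) = 2204/17.
Buyers' price falls by P* − Pb = 4070/17 − 3530/17 = 540/17; sellers' price rises by Ps − P* = 4448/17 − 4070/17 = 378/17.
So producers capture (378/17)/54 = 7/17 of each unit of subsidy.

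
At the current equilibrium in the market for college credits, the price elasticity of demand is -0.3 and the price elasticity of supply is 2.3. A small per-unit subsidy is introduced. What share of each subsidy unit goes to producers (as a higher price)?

For a small subsidy around the equilibrium, the benefit split depends on the relative slopes, which at a point are proportional to the elasticities.
Buyer share = εs/(εs + |εd|) = 2.3/(2.3 + 0.3) = 23/26; seller share = |εd|/(εs + |εd|) = 3/26.
So producers capture 3/26 of the subsidy.

Producer share = 3/26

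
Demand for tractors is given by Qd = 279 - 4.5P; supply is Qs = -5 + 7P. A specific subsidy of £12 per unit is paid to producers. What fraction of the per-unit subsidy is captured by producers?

Pre-subsidy: 279 - 4.5P = -5 + 7P gives P* = 568/23, Q* = 3861/23.
With the subsidy, sellers receive Ps = Pb + 12 for each unit, where Pb is the price buyers pay.
Supply in terms of Pb becomes Qs = -5 + 7(Pb + 12) = 79 + 7Pb. Setting this equal to demand: 279 - 4.5Pb = 79 + 7Pb, so Pb = 400/23.
Sellers receive Ps = 400/23 + 12 = 676/23; Q' = 279 − 4.5·(400/23) = 4617/23.
Buyers' price falls by P* − Pb = 568/23 − 400/23 = 168/23; sellers' price rises by Ps − P* = 676/23 − 568/23 = 108/23.
So producers capture (108/23)/12 = 9/23 of each unit of subsidy.

Producer share = 9/23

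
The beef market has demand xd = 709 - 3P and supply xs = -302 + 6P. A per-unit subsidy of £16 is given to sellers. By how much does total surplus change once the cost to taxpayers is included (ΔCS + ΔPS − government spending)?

Net change in total surplus = -£256

Pre-subsidy: 709 - 3P = -302 + 6P gives P* = 337/3, x* = 372.
With the subsidy, sellers receive Ps = Pb + 16 for each unit, where Pb is the price buyers pay.
Supply in terms of Pb becomes xs = -302 + 6(Pb + 16) = -206 + 6Pb. Setting this equal to demand: 709 - 3Pb = -206 + 6Pb, so Pb = 305/3.
Sellers receive Ps = 305/3 + 16 = 353/3; x' = 709 − 3·(305/3) = 404.
ΔCS = ½(372 + 404)(337/3 − 305/3) = 12416/3; ΔPS = ½(372 + 404)(353/3 − 337/3) = 6208/3.
Government spending = 16 × 404 = 6464.
Net change = 12416/3 + 6208/3 − 6464 = -256. The loss equals the DWL triangle ½·16·32.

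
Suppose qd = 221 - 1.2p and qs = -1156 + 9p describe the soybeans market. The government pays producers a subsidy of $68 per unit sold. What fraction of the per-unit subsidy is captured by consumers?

Pre-subsidy: 221 - 1.2p = -1156 + 9p gives p* = 135, q* = 59.
With the subsidy, sellers receive ps = pb + 68 for each unit, where pb is the price buyers pay.
Supply in terms of pb becomes qs = -1156 + 9(pb + 68) = -544 + 9pb. Setting this equal to demand: 221 - 1.2pb = -544 + 9pb, so pb = 75.
Sellers receive ps = 75 + 68 = 143; q' = 221 − 1.2·75 = 131.
Buyers' price falls by p* − pb = 135 − 75 = 60; sellers' price rises by ps − p* = 143 − 135 = 8.
So consumers capture 60/68 = 15/17 of each unit of subsidy.

Consumer share = 15/17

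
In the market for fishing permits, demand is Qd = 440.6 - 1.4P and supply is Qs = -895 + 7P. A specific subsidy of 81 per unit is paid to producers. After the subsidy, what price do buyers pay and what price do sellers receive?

Buyers pay 91.5; sellers receive 172.5

Pre-subsidy: 440.6 - 1.4P = -895 + 7P gives P* = 159, Q* = 218.
With the subsidy, sellers receive Ps = Pb + 81 for each unit, where Pb is the price buyers pay.
Supply in terms of Pb becomes Qs = -895 + 7(Pb + 81) = -328 + 7Pb. Setting this equal to demand: 440.6 - 1.4Pb = -328 + 7Pb, so Pb = 91.5.
Sellers receive Ps = 91.5 + 81 = 172.5; Q' = 440.6 − 1.4·91.5 = 312.5.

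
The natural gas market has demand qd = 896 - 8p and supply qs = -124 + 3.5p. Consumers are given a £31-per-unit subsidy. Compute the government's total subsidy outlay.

Pre-subsidy: 896 - 8p = -124 + 3.5p gives p* = 2040/23, q* = 4288/23.
With the rebate, buyers effectively pay pb = ps − 31, where ps is the price sellers receive.
Demand in terms of ps becomes qd = 896 − 8(ps − 31) = 1144 - 8ps. Setting this equal to supply: 1144 - 8ps = -124 + 3.5ps, so ps = 2536/23.
Buyers pay pb = 2536/23 − 31 = 1823/23; q' = -124 + 3.5·(2536/23) = 6024/23.
Government outlay = subsidy × quantity = 31 × 6024/23 = 186744/23.

Government cost = 186744/23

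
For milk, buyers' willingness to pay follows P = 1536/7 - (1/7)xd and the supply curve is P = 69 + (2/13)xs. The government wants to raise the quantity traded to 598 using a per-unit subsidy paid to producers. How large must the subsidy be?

Required subsidy s = 27 per unit

At x = 598, from the demand curve buyers pay Pb = 1536/7 − (1/7)·598 = 134; from the supply curve sellers need Ps = 69 + (2/13)·598 = 161.
The subsidy must fill the gap: s = Ps − Pb = 161 − 134 = 27.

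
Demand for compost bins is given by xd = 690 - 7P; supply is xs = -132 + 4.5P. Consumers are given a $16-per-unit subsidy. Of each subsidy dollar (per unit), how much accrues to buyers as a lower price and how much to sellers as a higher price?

Pre-subsidy: 690 - 7P = -132 + 4.5P gives P* = 1644/23, x* = 4362/23.
With the rebate, buyers effectively pay Pb = Ps − 16, where Ps is the price sellers receive.
Demand in terms of Ps becomes xd = 690 − 7(Ps − 16) = 802 - 7Ps. Setting this equal to supply: 802 - 7Ps = -132 + 4.5Ps, so Ps = 1868/23.
Buyers pay Pb = 1868/23 − 16 = 1500/23; x' = -132 + 4.5·(1868/23) = 5370/23.
Buyers' price falls by P* − Pb = 1644/23 − 1500/23 = 144/23; sellers' price rises by Ps − P* = 1868/23 − 1644/23 = 224/23.

Buyers gain 144/23 per unit; sellers gain 224/23 per unit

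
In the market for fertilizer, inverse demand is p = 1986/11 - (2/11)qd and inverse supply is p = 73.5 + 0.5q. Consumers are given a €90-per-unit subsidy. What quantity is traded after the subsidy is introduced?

Pre-subsidy: 1986/11 - (2/11)q = 73.5 + 0.5q gives q* = 157 and p* = 152.
With the rebate, buyers effectively pay pb = ps − 90, where ps is the price sellers receive.
On the curves, pb = 1986/11 - (2/11)q and ps = 73.5 + 0.5q; the wedge ps − pb = 90 gives 73.5 + 0.5q − (1986/11 - (2/11)q) = 90, so q' = 289.
Then pb = 1986/11 − (2/11)·289 = 128 and ps = 73.5 + 0.5·289 = 218.

q' = 289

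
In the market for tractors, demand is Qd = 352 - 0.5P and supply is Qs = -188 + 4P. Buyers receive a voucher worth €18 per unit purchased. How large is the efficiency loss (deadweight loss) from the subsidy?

Deadweight loss = €72

Pre-subsidy: 352 - 0.5P = -188 + 4P gives P* = 120, Q* = 292.
With the rebate, buyers effectively pay Pb = Ps − 18, where Ps is the price sellers receive.
Demand in terms of Ps becomes Qd = 352 − 0.5(Ps − 18) = 361 - 0.5Ps. Setting this equal to supply: 361 - 0.5Ps = -188 + 4Ps, so Ps = 122.
Buyers pay Pb = 122 − 18 = 104; Q' = -188 + 4·122 = 300.
The subsidy expands output by 300 − 292 = 8 past the efficient level; on those units the gap between marginal cost and willingness to pay runs from 0 up to 18.
DWL = ½ × 18 × 8 = 72.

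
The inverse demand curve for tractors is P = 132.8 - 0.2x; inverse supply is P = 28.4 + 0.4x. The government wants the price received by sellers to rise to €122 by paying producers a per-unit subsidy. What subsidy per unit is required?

At a seller price of 122, quantity supplied is -71 + 2.5·122 = 234.
Buyers absorb 234 only when they pay Pb = 132.8 − 0.2·234 = 86.
s = Ps − Pb = 122 − 86 = 36.

Required subsidy s = €36 per unit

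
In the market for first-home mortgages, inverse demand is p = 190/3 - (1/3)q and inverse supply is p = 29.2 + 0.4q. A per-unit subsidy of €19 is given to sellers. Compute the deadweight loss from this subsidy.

Pre-subsidy: 190/3 - (1/3)q = 29.2 + 0.4q gives q* = 512/11 and p* = 526/11.
With the subsidy, sellers receive ps = pb + 19 for each unit, where pb is the price buyers pay.
On the curves, pb = 190/3 - (1/3)q and ps = 29.2 + 0.4q; the wedge ps − pb = 19 gives 29.2 + 0.4q − (190/3 - (1/3)q) = 19, so q' = 797/11.
Then pb = 190/3 − (1/3)·(797/11) = 431/11 and ps = 29.2 + 0.4·(797/11) = 640/11.
The subsidy expands output by 797/11 − 512/11 = 285/11 past the efficient level; on those units the gap between marginal cost and willingness to pay runs from 0 up to 19.
DWL = ½ × 19 × 285/11 = 5415/22.

Deadweight loss = 5415/22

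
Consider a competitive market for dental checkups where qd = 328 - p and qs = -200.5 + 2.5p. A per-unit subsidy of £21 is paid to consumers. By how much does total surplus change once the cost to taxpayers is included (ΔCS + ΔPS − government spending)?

Net change in total surplus = -£157.5

Pre-subsidy: 328 - p = -200.5 + 2.5p gives p* = 151, q* = 177.
With the rebate, buyers effectively pay pb = ps − 21, where ps is the price sellers receive.
Demand in terms of ps becomes qd = 328 − 1(ps − 21) = 349 - ps. Setting this equal to supply: 349 - ps = -200.5 + 2.5ps, so ps = 157.
Buyers pay pb = 157 − 21 = 136; q' = -200.5 + 2.5·157 = 192.
ΔCS = ½(177 + 192)(151 − 136) = 2767.5; ΔPS = ½(177 + 192)(157 − 151) = 1107.
Government spending = 21 × 192 = 4032.
Net change = 2767.5 + 1107 − 4032 = -157.5. The loss equals the DWL triangle ½·21·15.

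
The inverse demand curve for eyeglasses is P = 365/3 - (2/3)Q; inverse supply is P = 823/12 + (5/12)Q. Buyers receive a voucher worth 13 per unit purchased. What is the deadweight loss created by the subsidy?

Deadweight loss = 78

Pre-subsidy: 365/3 - (2/3)Q = 823/12 + (5/12)Q gives Q* = 49 and P* = 89.
With the rebate, buyers effectively pay Pb = Ps − 13, where Ps is the price sellers receive.
On the curves, Pb = 365/3 - (2/3)Q and Ps = 823/12 + (5/12)Q; the wedge Ps − Pb = 13 gives 823/12 + (5/12)Q − (365/3 - (2/3)Q) = 13, so Q' = 61.
Then Pb = 365/3 − (2/3)·61 = 81 and Ps = 823/12 + (5/12)·61 = 94.
The subsidy expands output by 61 − 49 = 12 past the efficient level; on those units the gap between marginal cost and willingness to pay runs from 0 up to 13.
DWL = ½ × 13 × 12 = 78.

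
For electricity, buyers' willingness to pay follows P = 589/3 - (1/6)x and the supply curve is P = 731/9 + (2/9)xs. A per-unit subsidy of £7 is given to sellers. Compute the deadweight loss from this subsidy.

Deadweight loss = £63

Pre-subsidy: 589/3 - (1/6)x = 731/9 + (2/9)x gives x* = 296 and P* = 147.
With the subsidy, sellers receive Ps = Pb + 7 for each unit, where Pb is the price buyers pay.
On the curves, Pb = 589/3 - (1/6)x and Ps = 731/9 + (2/9)x; the wedge Ps − Pb = 7 gives 731/9 + (2/9)x − (589/3 - (1/6)x) = 7, so x' = 314.
Then Pb = 589/3 − (1/6)·314 = 144 and Ps = 731/9 + (2/9)·314 = 151.
The subsidy expands output by 314 − 296 = 18 past the efficient level; on those units the gap between marginal cost and willingness to pay runs from 0 up to 7.
DWL = ½ × 7 × 18 = 63.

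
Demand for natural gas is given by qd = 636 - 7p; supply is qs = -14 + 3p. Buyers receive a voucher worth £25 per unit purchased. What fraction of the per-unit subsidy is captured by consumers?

Consumer share = 0.3

Pre-subsidy: 636 - 7p = -14 + 3p gives p* = 65, q* = 181.
With the rebate, buyers effectively pay pb = ps − 25, where ps is the price sellers receive.
Demand in terms of ps becomes qd = 636 − 7(ps − 25) = 811 - 7ps. Setting this equal to supply: 811 - 7ps = -14 + 3ps, so ps = 82.5.
Buyers pay pb = 82.5 − 25 = 57.5; q' = -14 + 3·82.5 = 233.5.
Buyers' price falls by p* − pb = 65 − 57.5 = 7.5; sellers' price rises by ps − p* = 82.5 − 65 = 17.5.
So consumers capture 7.5/25 = 0.3 of each unit of subsidy.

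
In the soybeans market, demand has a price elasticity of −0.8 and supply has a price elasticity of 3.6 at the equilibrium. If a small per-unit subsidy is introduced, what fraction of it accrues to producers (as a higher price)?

Producer share = 2/11

For a small subsidy around the equilibrium, the benefit split depends on the relative slopes, which at a point are proportional to the elasticities.
Buyer share = εs/(εs + |εd|) = 3.6/(3.6 + 0.8) = 9/11; seller share = |εd|/(εs + |εd|) = 2/11.
So producers capture 2/11 of the subsidy.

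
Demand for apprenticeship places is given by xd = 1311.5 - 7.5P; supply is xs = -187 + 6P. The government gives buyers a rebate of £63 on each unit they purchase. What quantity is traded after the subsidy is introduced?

Pre-subsidy: 1311.5 - 7.5P = -187 + 6P gives P* = 111, x* = 479.
With the rebate, buyers effectively pay Pb = Ps − 63, where Ps is the price sellers receive.
Demand in terms of Ps becomes xd = 1311.5 − 7.5(Ps − 63) = 1784 - 7.5Ps. Setting this equal to supply: 1784 - 7.5Ps = -187 + 6Ps, so Ps = 146.
Buyers pay Pb = 146 − 63 = 83; x' = -187 + 6·146 = 689.

x' = 689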